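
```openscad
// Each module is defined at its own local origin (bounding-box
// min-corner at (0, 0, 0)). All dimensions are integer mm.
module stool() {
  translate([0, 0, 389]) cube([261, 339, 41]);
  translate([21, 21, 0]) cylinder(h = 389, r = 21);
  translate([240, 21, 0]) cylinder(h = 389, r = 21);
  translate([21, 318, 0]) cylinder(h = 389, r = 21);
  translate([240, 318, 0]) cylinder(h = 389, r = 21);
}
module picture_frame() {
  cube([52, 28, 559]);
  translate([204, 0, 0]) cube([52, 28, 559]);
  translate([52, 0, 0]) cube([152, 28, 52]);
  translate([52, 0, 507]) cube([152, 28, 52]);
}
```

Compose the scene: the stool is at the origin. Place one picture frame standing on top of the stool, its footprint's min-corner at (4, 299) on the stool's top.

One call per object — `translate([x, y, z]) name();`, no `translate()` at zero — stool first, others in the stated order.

stool();
translate([4, 299, 430]) picture_frame();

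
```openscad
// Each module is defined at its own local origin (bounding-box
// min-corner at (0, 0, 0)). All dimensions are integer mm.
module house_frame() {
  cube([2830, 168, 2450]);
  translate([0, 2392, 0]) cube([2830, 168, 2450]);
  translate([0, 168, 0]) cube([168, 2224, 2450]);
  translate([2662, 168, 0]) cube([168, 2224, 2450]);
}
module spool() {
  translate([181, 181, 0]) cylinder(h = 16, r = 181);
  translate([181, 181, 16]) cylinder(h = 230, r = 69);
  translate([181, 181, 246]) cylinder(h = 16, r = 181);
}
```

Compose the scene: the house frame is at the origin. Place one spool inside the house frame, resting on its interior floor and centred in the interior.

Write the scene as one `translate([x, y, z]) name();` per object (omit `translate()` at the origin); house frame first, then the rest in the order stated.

house_frame();
translate([1234, 1099, 0]) spool();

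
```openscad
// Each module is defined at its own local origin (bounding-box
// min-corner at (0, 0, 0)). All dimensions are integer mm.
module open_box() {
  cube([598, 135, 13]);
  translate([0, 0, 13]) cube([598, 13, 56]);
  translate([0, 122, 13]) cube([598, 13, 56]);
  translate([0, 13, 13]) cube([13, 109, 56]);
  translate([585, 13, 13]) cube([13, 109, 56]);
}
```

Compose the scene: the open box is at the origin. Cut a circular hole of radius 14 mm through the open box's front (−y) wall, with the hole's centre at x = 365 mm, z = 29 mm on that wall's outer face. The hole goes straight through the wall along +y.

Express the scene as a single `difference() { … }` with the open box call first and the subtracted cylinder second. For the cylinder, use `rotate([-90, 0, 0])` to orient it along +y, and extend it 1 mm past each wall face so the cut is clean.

difference() {
  open_box();
  translate([365, -1, 29]) rotate([-90, 0, 0]) cylinder(h = 15, r = 14);
}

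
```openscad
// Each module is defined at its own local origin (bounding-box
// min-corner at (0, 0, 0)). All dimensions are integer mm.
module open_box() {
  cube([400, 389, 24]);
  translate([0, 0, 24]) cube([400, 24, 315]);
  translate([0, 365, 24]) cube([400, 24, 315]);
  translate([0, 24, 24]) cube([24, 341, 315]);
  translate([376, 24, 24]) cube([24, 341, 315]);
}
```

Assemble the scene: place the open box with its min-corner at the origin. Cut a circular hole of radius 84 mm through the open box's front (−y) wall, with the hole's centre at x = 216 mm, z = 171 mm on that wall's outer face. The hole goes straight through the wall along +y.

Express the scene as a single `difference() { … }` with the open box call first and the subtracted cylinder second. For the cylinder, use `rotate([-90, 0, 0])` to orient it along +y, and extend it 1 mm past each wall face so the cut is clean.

difference() {
  open_box();
  translate([216, -1, 171]) rotate([-90, 0, 0]) cylinder(h = 26, r = 84);
}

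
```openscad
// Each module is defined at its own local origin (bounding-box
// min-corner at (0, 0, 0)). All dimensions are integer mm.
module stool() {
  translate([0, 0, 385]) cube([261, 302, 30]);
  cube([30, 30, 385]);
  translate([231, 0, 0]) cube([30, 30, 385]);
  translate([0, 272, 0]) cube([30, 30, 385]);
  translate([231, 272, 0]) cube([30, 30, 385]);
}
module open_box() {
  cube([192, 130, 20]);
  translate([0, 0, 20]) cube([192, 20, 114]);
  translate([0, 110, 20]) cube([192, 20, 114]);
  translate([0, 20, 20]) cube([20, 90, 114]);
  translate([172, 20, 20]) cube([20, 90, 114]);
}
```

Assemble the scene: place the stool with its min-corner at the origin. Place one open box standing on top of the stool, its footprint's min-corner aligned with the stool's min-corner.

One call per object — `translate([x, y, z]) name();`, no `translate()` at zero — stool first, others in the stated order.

stool();
translate([0, 0, 415]) open_box();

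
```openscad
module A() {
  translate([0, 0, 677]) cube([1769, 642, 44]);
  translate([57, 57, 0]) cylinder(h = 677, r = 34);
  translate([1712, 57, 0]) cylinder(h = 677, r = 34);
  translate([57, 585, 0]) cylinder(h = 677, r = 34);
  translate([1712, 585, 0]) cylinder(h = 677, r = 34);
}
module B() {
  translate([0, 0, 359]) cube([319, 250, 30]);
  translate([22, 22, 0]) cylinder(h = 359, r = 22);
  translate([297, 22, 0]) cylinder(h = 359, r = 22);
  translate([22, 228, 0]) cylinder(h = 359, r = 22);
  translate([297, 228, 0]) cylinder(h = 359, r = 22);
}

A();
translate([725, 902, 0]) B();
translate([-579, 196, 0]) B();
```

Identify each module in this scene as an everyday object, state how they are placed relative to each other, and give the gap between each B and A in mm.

Each stool's nearest face is 260 mm from the table's bounding box.

A is a table. B is a stool. Two stools sit around the table at the +y, −x sides. The gap between each stool and the table is 260 mm.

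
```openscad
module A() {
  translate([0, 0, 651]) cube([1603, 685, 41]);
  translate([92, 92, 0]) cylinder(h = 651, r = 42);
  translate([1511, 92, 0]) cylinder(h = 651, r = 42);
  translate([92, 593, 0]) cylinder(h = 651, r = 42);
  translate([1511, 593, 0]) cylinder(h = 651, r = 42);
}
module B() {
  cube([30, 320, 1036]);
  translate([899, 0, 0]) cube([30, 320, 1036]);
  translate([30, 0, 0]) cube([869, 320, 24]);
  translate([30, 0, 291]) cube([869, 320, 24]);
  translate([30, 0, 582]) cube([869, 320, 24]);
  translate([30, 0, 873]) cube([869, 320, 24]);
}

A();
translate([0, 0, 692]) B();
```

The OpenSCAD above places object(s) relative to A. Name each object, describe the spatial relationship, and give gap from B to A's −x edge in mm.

The bookshelf's min-x is at 0; the table's min-x is 0; gap = 0 mm.

A is a table. B is a bookshelf. The bookshelf is on top of the table. The gap from the bookshelf to the table's −x edge is 0 mm.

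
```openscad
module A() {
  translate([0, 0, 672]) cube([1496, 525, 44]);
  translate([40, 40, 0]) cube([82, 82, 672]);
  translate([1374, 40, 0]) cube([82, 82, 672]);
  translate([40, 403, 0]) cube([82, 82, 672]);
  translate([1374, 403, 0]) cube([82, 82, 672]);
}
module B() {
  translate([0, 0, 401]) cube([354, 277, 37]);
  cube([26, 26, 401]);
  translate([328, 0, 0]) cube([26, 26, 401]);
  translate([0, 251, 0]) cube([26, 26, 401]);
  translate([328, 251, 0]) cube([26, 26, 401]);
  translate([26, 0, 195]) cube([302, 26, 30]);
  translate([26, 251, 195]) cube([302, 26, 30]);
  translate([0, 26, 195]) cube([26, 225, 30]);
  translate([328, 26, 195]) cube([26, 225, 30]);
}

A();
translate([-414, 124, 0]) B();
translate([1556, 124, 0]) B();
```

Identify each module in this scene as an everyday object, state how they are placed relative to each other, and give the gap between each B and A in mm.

Each stool's nearest face is 60 mm from the table's bounding box.

A is a table. B is a stool. Two stools sit around the table at the −x, +x sides. The gap between each stool and the table is 60 mm.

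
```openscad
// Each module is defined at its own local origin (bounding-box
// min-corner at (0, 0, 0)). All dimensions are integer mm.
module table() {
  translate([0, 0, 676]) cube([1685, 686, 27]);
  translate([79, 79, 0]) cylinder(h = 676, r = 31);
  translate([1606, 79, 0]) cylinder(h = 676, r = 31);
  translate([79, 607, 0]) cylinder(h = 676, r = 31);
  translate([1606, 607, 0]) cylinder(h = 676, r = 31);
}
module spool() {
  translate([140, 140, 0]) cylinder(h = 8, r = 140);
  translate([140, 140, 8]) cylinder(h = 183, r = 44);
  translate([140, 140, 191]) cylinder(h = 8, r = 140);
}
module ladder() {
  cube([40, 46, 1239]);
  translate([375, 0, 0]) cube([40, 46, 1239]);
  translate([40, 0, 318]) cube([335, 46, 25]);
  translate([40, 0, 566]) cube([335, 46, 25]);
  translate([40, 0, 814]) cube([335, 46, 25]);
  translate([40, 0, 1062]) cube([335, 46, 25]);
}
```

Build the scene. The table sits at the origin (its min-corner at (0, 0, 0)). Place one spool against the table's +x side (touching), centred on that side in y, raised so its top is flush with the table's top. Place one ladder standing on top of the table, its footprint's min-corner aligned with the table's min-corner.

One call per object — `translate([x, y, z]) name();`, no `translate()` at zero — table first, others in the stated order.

table();
translate([1685, 203, 504]) spool();
translate([0, 0, 703]) ladder();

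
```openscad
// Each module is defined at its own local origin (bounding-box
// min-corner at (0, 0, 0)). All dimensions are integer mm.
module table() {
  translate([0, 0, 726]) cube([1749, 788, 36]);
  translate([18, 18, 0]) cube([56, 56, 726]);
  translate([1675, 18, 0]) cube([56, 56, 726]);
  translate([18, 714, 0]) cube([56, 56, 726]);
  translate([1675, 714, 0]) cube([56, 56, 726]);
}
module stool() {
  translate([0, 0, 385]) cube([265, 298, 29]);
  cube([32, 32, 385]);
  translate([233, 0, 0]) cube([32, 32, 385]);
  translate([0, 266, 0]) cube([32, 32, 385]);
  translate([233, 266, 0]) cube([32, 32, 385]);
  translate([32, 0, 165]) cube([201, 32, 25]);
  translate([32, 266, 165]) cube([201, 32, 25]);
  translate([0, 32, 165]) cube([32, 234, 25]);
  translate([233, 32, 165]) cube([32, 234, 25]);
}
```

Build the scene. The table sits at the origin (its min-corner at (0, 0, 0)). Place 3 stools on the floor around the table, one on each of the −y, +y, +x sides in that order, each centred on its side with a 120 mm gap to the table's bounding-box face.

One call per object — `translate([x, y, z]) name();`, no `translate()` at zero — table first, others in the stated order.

table();
translate([742, -418, 0]) stool();
translate([742, 908, 0]) stool();
translate([1869, 245, 0]) stool();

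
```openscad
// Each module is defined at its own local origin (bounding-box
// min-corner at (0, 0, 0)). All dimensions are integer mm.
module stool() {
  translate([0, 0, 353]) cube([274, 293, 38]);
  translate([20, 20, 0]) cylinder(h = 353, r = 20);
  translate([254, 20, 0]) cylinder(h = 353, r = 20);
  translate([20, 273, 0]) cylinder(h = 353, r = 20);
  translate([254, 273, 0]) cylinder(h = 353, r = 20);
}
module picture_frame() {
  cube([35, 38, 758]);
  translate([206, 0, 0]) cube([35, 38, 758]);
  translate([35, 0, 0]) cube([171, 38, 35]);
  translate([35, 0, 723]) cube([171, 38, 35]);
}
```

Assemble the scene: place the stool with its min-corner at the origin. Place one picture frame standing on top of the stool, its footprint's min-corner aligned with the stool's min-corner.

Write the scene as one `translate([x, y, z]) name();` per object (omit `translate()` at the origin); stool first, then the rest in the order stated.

stool();
translate([0, 0, 391]) picture_frame();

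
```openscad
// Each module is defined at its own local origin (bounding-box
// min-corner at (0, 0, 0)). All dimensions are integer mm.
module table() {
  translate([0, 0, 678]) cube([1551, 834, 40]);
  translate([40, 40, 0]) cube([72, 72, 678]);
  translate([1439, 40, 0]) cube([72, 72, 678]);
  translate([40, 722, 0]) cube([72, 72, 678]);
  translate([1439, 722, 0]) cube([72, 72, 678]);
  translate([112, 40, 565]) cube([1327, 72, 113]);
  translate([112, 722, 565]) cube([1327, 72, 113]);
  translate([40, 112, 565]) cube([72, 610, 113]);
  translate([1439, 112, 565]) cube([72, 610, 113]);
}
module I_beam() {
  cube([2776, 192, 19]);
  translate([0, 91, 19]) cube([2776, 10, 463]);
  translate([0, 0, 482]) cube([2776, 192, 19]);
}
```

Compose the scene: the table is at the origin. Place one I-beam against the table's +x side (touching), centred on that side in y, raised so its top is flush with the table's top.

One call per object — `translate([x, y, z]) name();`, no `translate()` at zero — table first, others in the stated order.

table();
translate([1551, 321, 217]) I_beam();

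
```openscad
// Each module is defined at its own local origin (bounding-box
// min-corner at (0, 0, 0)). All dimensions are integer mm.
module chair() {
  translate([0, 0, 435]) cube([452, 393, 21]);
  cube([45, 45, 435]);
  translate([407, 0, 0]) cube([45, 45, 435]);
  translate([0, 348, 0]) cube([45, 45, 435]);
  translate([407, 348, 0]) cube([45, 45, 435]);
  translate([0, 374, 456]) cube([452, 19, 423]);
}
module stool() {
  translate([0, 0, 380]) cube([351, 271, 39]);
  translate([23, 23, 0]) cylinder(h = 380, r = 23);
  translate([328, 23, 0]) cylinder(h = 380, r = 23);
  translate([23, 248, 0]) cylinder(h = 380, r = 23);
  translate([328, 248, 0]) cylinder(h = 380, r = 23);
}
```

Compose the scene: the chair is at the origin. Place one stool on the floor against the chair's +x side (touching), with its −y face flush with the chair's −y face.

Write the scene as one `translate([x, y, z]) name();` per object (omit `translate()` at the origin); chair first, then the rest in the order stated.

chair();
translate([452, 0, 0]) stool();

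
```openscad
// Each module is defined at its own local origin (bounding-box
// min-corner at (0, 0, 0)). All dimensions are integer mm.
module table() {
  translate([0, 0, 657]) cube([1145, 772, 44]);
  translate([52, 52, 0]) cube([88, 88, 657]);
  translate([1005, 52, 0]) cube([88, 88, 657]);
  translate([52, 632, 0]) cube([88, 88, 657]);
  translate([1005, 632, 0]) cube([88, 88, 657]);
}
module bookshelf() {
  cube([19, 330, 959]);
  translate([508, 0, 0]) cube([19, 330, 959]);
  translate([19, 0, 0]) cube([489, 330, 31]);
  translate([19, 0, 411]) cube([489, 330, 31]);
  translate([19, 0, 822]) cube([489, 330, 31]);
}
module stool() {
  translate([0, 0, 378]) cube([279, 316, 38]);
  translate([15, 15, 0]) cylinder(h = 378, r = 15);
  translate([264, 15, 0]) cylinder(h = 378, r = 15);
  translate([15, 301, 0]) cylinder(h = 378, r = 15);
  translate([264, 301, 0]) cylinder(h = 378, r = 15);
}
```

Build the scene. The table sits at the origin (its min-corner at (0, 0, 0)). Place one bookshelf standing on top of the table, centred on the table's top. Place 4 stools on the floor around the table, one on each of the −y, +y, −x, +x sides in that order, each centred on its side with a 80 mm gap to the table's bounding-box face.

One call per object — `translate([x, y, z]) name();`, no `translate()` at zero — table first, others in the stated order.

table();
translate([309, 221, 701]) bookshelf();
translate([433, -396, 0]) stool();
translate([433, 852, 0]) stool();
translate([-359, 228, 0]) stool();
translate([1225, 228, 0]) stool();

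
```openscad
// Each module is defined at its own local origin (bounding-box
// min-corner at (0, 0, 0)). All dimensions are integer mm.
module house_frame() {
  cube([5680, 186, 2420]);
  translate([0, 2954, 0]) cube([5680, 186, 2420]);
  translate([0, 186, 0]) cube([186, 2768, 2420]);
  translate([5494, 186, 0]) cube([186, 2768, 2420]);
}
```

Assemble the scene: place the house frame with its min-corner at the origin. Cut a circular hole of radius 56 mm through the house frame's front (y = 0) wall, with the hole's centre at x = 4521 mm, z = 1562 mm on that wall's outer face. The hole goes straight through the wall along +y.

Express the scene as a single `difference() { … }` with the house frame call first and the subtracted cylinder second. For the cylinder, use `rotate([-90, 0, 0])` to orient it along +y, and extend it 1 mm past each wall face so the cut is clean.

difference() {
  house_frame();
  translate([4521, -1, 1562]) rotate([-90, 0, 0]) cylinder(h = 188, r = 56);
}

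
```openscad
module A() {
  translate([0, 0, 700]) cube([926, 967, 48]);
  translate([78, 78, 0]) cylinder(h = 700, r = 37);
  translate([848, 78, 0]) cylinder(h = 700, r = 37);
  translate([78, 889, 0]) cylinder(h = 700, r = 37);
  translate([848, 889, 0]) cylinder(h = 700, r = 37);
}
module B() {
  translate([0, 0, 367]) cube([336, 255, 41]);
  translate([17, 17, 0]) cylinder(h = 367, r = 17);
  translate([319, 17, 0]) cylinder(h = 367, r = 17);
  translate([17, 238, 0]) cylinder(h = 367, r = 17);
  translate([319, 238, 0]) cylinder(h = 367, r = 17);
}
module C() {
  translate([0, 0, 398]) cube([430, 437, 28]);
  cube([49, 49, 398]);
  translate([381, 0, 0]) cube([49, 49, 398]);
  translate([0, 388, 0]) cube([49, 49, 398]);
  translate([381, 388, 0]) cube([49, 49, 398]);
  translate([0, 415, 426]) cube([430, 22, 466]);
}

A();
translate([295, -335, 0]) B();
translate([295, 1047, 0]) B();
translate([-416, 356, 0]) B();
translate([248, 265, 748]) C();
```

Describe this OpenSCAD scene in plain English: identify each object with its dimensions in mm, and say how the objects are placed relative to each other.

A is a table: top 926 mm (x) × 967 mm (y), 48 mm thick, upper face at z = 748 mm, on four round legs of 74 mm diameter, each leg's bounding box inset 41 mm from the nearest pair of top edges, running from z = 0 to the bottom of the top.

B is a four-legged stool. The seat is 336×255 mm, 41 mm thick, top at z = 408 mm. It stands on four round legs, each 34 mm in diameter, from z = 0 to the seat underside, each leg's axis is inset half a diameter from the nearest pair of seat edges (so the leg's bounding box is flush with the corner).

C is a chair. The seat is a 430×437×28 mm slab with its top at z = 426 mm, on four 49×49 mm corner legs (flush with the seat edges, standing on z = 0). A flat backrest 22 mm thick, 466 mm tall, spans the full seat width and rises from the seat top along its +y edge, rear face flush with the rear of the seat.

Three stools sit around the table at the −y, +y, −x sides. The chair is on top of the table, centred.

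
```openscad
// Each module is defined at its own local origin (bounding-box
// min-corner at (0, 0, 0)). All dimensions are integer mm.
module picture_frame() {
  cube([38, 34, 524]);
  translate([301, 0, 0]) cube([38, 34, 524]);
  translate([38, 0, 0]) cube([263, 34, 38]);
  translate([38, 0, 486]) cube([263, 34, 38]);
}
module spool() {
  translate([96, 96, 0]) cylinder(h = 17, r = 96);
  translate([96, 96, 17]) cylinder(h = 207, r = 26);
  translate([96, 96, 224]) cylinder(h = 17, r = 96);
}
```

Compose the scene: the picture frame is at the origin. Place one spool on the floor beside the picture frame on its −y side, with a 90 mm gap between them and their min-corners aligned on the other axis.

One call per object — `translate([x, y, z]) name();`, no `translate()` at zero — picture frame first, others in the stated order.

picture_frame();
translate([0, -282, 0]) spool();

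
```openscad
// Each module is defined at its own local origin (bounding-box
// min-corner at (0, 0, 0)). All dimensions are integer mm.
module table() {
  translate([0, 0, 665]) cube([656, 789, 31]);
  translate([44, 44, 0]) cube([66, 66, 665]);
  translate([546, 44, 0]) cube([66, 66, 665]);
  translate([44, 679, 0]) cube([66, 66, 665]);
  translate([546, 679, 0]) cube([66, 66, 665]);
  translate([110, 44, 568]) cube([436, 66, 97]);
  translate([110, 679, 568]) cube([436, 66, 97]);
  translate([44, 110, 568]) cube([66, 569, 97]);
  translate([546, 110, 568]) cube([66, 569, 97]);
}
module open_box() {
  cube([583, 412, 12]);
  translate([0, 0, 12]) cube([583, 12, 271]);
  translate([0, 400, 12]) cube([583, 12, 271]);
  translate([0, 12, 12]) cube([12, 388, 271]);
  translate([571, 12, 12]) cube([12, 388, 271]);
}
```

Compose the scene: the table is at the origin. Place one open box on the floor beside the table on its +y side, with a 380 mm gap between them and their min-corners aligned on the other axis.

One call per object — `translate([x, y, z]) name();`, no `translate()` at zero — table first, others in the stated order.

table();
translate([0, 1169, 0]) open_box();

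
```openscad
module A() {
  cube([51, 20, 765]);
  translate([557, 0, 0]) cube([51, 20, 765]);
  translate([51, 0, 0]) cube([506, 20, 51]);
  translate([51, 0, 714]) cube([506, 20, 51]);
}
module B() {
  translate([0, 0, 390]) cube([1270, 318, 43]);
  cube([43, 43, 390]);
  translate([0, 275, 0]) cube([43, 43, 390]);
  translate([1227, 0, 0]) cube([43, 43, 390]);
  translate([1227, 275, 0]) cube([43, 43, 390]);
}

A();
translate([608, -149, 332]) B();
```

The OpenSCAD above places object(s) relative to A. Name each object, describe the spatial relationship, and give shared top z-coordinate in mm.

A is a picture frame. B is a bench. The bench is beside the picture frame with their tops flush at z = 765. The shared top z-coordinate is 765 mm.

Both tops at z = 765 mm.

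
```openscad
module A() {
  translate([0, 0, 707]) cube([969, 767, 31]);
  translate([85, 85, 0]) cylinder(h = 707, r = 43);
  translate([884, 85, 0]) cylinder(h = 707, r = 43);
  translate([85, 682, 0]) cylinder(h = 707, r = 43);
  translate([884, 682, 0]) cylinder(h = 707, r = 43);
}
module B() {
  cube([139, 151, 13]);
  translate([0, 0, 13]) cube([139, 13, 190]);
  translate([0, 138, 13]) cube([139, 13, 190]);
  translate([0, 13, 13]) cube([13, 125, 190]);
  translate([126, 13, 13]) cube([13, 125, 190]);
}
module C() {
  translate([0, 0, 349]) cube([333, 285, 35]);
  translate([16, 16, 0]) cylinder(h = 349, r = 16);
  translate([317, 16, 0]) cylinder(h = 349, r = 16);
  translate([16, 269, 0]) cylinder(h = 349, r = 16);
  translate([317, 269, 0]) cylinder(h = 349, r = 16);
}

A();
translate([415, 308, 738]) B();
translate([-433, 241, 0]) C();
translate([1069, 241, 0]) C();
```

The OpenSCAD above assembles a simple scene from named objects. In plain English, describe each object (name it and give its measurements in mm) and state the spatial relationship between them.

A is a table with a 969×767 mm rectangular top, 31 mm thick, top surface at z = 738 mm, supported by four round legs of 86 mm diameter, each leg's bounding box inset 42 mm from the nearest pair of top edges, running from the floor.

B is an open-topped rectangular box: outside dimensions 139×151×203 mm, with a uniform wall and base thickness of 13 mm. The base is a full 139×151 slab on the floor; four walls sit on top of the base. The front and back walls (the −y and +y sides) span the full width; the two side walls fit between them.

C is a simple wooden stool: a rectangular seat 333 mm (x) by 285 mm (y), 35 mm thick, top face at z = 384 mm, on four round legs, each 32 mm in diameter. The legs rest on z = 0, each leg's axis is inset half a diameter from the nearest pair of seat edges (so the leg's bounding box is flush with the corner).

The open box is on top of the table, centred. Two stools sit around the table at the −x, +x sides.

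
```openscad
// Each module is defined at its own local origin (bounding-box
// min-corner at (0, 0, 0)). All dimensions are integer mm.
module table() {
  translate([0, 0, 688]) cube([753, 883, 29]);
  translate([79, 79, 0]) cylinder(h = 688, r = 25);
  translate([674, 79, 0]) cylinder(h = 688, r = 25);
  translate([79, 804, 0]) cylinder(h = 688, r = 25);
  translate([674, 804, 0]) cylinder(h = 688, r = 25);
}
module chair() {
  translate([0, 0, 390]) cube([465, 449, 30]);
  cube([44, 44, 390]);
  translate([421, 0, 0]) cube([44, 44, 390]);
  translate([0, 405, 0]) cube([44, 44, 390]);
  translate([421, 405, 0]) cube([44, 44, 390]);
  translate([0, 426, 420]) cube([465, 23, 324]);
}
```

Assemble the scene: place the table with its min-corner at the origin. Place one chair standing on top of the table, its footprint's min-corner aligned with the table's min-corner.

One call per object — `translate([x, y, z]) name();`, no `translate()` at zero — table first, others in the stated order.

table();
translate([0, 0, 717]) chair();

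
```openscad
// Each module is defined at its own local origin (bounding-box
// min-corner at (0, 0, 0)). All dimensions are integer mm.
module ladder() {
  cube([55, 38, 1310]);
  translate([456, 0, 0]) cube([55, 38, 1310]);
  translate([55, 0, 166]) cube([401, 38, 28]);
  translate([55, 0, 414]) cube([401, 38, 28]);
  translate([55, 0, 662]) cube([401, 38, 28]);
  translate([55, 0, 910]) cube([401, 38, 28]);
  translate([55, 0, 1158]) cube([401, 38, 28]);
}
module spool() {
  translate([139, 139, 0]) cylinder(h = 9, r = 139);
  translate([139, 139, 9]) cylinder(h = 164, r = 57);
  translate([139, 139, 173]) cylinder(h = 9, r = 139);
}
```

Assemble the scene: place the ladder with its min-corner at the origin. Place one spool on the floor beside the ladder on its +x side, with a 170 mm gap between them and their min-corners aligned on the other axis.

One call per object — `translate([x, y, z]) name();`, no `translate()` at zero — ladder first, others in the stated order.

ladder();
translate([681, 0, 0]) spool();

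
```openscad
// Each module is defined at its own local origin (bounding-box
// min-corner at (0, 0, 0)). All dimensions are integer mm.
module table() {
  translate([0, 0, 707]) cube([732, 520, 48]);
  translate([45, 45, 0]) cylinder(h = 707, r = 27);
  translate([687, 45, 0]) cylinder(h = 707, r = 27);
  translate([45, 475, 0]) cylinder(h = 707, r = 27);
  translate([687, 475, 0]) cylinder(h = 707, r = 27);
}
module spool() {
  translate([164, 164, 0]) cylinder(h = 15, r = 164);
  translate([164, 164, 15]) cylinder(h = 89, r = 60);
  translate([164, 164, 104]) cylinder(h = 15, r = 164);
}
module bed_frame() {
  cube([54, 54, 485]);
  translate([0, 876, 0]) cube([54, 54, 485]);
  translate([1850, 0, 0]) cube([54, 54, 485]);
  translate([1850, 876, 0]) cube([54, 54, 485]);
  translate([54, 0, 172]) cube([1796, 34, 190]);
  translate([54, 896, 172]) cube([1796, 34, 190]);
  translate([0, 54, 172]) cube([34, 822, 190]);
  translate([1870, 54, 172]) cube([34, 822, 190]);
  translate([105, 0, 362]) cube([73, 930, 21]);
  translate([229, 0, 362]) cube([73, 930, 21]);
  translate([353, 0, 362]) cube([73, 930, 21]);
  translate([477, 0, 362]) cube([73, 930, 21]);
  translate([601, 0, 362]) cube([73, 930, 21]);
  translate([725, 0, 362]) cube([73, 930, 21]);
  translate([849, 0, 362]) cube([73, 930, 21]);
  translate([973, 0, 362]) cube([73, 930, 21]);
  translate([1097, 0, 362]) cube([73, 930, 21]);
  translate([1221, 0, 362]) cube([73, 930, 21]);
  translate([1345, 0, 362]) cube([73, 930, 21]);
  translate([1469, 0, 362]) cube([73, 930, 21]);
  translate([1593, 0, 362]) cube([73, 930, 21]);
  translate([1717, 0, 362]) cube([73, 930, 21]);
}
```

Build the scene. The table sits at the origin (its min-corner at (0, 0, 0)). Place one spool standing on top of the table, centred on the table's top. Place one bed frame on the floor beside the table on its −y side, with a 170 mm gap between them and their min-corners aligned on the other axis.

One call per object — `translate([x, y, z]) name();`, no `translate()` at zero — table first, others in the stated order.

table();
translate([202, 96, 755]) spool();
translate([0, -1100, 0]) bed_frame();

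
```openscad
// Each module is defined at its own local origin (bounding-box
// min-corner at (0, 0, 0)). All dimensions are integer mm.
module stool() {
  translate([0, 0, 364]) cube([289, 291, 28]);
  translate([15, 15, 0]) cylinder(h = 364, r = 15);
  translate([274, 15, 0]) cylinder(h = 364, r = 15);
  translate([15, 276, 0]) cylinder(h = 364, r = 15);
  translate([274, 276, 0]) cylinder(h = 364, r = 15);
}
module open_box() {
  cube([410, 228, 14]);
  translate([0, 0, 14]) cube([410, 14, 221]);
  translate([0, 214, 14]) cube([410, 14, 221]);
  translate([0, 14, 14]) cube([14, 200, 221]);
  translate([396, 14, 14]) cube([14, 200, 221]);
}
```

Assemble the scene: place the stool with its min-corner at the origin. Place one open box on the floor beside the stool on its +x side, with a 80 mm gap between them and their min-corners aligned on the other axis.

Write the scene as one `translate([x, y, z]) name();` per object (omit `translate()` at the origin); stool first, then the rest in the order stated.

stool();
translate([369, 0, 0]) open_box();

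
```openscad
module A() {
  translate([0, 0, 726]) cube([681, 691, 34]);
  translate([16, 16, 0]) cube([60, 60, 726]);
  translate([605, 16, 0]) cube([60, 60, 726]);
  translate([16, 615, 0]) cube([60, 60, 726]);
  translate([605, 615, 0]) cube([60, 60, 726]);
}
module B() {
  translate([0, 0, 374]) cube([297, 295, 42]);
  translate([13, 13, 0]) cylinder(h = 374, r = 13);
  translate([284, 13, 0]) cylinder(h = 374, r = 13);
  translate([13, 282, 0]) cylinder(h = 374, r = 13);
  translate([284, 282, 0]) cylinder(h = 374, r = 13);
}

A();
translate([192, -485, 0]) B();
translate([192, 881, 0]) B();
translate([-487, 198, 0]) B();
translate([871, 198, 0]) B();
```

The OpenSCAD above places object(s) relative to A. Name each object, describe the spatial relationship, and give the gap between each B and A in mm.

Each stool's nearest face is 190 mm from the table's bounding box.

A is a table. B is a stool. Four stools sit around the table at the −y, +y, −x, +x sides. The gap between each stool and the table is 190 mm.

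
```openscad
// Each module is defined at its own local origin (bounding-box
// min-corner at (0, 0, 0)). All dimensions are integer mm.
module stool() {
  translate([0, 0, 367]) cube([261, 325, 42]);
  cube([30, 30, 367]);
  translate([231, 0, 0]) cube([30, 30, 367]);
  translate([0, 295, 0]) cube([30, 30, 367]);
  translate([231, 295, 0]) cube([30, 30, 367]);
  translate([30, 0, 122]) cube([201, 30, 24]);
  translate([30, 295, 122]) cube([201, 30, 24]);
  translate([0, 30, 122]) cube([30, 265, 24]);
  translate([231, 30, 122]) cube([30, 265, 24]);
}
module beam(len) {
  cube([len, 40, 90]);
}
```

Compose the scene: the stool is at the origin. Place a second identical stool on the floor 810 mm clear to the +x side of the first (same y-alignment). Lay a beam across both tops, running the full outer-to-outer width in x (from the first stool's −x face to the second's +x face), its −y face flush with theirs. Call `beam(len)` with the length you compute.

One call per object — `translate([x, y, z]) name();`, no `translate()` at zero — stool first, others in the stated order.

stool();
translate([1071, 0, 0]) stool();
translate([0, 0, 409]) beam(1332);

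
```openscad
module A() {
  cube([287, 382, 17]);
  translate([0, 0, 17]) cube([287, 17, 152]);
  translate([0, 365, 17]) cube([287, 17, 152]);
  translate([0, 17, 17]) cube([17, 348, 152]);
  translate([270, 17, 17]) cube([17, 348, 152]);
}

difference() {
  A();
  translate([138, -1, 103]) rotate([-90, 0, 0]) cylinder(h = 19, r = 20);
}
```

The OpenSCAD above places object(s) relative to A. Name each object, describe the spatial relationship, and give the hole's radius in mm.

The subtracted cylinder has r = 20 mm.

A is an open box. The open box has a circular hole through its front wall. The hole's radius is 20 mm.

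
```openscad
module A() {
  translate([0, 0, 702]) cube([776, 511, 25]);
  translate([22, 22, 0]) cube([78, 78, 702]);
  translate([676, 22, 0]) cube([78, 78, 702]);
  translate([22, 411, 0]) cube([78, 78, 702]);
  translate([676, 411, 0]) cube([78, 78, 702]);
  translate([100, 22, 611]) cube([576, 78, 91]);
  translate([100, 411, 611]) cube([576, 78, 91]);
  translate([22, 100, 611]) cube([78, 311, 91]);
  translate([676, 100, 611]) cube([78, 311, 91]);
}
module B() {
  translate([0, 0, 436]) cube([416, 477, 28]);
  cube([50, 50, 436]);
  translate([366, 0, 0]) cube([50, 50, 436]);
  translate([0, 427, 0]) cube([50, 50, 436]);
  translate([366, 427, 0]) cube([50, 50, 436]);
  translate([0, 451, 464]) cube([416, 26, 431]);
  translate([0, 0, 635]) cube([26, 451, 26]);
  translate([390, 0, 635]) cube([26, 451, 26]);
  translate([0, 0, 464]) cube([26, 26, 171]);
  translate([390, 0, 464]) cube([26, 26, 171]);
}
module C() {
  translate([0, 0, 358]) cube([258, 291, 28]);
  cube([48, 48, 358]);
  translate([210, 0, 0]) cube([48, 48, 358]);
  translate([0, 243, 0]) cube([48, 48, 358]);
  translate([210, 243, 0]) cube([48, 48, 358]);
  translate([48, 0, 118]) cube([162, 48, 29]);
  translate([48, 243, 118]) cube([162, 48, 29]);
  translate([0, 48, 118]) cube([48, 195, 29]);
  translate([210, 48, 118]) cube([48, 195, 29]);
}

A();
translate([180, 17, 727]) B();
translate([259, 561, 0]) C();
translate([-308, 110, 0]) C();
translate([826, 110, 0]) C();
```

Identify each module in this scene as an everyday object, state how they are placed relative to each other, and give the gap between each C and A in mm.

Each stool's nearest face is 50 mm from the table's bounding box.

A is a table. B is a chair. C is a stool. The chair is on top of the table, centred. Three stools sit around the table at the +y, −x, +x sides. The gap between each stool and the table is 50 mm.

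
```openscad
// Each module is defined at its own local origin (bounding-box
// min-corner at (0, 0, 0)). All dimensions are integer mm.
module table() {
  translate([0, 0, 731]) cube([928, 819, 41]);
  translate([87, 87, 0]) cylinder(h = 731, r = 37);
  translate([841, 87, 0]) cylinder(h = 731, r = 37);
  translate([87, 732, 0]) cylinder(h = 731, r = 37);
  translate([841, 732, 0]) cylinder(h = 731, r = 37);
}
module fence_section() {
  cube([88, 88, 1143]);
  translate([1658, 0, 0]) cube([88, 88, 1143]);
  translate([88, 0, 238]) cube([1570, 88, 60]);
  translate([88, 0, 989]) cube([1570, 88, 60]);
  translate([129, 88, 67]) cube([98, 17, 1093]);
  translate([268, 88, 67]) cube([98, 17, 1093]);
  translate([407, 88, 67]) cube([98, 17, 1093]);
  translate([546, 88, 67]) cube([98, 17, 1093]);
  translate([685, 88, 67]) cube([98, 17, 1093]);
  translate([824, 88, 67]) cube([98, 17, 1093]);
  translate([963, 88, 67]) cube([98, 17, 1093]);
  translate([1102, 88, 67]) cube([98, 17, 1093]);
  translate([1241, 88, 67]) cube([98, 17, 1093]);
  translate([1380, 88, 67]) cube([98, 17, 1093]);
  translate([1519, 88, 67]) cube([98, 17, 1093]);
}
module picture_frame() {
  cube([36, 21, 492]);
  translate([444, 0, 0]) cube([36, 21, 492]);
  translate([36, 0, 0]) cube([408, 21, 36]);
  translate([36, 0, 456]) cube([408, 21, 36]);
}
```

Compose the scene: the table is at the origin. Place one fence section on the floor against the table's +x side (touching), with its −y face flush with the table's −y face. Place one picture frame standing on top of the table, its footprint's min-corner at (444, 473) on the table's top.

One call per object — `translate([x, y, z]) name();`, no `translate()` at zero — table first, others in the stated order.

table();
translate([928, 0, 0]) fence_section();
translate([444, 473, 772]) picture_frame();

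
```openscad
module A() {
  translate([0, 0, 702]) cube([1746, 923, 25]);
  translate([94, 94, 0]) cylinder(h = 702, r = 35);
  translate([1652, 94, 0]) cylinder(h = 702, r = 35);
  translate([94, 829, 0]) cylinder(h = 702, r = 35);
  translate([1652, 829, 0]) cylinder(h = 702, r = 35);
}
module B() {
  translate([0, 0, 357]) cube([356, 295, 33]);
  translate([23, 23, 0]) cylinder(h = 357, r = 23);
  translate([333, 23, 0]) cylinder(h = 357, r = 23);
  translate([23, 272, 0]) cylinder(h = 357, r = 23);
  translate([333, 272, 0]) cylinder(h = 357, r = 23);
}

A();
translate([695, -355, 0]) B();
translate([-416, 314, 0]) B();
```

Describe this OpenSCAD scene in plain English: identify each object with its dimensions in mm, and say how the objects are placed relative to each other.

A is a table with a 1746×923 mm rectangular top, 25 mm thick, top surface at z = 727 mm, supported by four round legs of 70 mm diameter, each leg's bounding box inset 59 mm from the nearest pair of top edges, running from the floor.

B is a four-legged stool. The seat is 356×295 mm, 33 mm thick, top at z = 390 mm. It stands on four round legs, each 46 mm in diameter, from z = 0 to the seat underside, each leg's axis is inset half a diameter from the nearest pair of seat edges (so the leg's bounding box is flush with the corner).

Two stools sit around the table at the −y, −x sides.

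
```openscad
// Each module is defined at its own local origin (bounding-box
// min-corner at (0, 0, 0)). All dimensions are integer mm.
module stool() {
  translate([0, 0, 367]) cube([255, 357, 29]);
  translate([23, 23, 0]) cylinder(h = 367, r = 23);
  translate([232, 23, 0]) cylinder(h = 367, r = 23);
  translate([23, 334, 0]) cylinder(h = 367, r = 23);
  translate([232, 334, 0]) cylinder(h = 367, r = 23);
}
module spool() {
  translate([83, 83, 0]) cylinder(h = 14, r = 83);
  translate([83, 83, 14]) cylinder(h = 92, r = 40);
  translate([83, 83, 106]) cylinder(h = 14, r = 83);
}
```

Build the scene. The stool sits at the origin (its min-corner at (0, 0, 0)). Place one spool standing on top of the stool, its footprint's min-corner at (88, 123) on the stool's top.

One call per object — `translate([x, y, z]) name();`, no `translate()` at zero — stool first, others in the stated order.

stool();
translate([88, 123, 396]) spool();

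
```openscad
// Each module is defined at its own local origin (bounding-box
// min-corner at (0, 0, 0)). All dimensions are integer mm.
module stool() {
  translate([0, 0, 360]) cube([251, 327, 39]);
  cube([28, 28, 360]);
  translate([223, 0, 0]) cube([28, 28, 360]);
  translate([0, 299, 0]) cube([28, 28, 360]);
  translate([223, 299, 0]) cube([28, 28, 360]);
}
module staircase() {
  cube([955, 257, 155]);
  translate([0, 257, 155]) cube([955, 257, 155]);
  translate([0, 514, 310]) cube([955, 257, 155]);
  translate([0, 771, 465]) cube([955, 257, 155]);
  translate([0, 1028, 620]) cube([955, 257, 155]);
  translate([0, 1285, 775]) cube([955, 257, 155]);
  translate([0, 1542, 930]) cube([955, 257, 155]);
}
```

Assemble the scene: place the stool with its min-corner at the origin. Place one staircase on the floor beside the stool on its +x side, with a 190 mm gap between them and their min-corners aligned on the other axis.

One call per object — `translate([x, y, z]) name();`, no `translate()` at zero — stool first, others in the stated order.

stool();
translate([441, 0, 0]) staircase();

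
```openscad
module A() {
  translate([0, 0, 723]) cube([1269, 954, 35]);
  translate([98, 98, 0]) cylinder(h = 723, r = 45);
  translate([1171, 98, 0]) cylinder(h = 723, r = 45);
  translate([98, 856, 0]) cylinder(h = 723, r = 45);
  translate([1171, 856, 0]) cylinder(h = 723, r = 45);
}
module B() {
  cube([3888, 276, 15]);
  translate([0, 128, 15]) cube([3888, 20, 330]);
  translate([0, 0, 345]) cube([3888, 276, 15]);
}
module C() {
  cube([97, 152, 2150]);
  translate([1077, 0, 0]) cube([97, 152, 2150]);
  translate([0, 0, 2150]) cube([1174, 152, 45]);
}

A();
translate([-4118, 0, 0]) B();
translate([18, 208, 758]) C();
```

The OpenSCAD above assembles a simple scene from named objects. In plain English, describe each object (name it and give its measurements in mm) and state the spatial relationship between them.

A is a table with a 1269×954 mm rectangular top, 35 mm thick, top surface at z = 758 mm, supported by four round legs of 90 mm diameter, each leg's bounding box inset 53 mm from the nearest pair of top edges, running from the floor.

B is an I-beam lying along x, 3888 mm long. Overall section height 360 mm. Two flanges 276 mm wide (y) and 15 mm thick, one on the floor and one at the top; a web 20 mm thick runs between them, centred on the flange width.

C is a rectangular door frame: two vertical jambs of 97×152 mm section, 2150 mm tall, with a clear opening 980 mm wide between their inner faces. A header 45 mm tall and 152 mm deep lies on top of the jambs and spans the full outside width.

The I-beam is on the floor beside the table on its −x side. The door frame is on top of the table.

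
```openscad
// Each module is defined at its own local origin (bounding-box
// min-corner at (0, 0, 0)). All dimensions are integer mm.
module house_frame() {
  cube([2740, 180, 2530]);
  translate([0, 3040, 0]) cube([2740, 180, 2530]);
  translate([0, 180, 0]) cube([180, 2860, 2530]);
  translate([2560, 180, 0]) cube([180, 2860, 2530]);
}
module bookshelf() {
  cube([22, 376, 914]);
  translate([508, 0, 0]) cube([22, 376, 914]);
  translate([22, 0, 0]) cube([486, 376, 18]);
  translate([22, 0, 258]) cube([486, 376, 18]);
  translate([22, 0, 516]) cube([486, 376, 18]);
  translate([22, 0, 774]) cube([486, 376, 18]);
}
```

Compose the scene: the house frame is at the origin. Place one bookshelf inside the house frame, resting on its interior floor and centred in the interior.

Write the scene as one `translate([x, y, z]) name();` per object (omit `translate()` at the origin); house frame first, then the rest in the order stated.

house_frame();
translate([1105, 1422, 0]) bookshelf();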